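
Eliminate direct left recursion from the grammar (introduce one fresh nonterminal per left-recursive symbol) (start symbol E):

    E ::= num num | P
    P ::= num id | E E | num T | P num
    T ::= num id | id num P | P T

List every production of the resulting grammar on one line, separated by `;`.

E ::= num num | P; P ::= num id P' | E E P' | num T P'; T ::= num id | id num P | P T; P' ::= num P' | ε

Left recursion appears on P.
For P: α = {num}, β = {num id, E E, num T}. Rewrite as P → β P' and P' → α P' | ε.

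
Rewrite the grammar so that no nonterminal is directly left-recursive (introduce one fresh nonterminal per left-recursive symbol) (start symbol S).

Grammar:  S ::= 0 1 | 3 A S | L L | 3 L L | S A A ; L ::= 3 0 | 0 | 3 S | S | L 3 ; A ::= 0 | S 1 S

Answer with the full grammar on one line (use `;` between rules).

S, L are directly left-recursive.
For S: α = {A A}, β = {0 1, 3 A S, L L, 3 L L}. Rewrite as S → β S' and S' → α S' | ε.
For L: α = {3}, β = {3 0, 0, 3 S, S}. Rewrite as L → β L' and L' → α L' | ε.

S ::= 0 1 S' | 3 A S S' | L L S' | 3 L L S'; L ::= 3 0 L' | 0 L' | 3 S L' | S L'; A ::= 0 | S 1 S; S' ::= A A S' | ε; L' ::= 3 L' | ε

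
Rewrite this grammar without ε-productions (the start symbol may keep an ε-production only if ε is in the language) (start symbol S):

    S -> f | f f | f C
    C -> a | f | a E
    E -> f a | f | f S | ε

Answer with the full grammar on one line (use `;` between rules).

The nullable symbols are {E}.
ε ∉ L(G), so no ε-production is kept.

S -> f | f f | f C; C -> a | f | a E; E -> f a | f | f S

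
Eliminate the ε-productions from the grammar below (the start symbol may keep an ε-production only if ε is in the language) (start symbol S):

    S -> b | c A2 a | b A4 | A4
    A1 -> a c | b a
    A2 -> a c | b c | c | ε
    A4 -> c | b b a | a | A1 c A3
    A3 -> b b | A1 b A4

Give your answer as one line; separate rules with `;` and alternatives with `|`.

S -> b | c A2 a | c a | b A4 | A4; A1 -> a c | b a; A2 -> a c | b c | c; A4 -> c | b b a | a | A1 c A3; A3 -> b b | A1 b A4

The nullable symbols are {A2}.
ε ∉ L(G), so no ε-production is kept.
Expand every rule over subsets of its nullable positions: S → c A2 a gives c A2 a | c a.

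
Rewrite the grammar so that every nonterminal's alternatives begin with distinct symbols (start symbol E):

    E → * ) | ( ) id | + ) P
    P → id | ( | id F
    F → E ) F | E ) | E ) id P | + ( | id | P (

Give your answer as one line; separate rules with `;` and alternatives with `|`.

E → * ) | ( ) id | + ) P; P → ( | id P'; F → + ( | id | P ( | E ) F'; P' → ε | F; F' → F | ε | id P

P has alternatives sharing prefix 'id': factor to P → id P' with P' → ε | F.
F has alternatives sharing prefix 'E )': factor to F → E ) F' with F' → F | ε | id P.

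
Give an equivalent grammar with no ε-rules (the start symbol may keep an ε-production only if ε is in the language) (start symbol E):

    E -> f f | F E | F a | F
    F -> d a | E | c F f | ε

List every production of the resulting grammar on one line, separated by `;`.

The nullable symbols are {E, F}.
ε ∈ L(G) since E is nullable, so keep E → ε.
Add the nullable-subset variants: E → F E gives F E | F. E → F a gives F a | a. F → c F f gives c F f | c f.

E -> f f | F E | F | F a | a | ε; F -> d a | E | c F f | c f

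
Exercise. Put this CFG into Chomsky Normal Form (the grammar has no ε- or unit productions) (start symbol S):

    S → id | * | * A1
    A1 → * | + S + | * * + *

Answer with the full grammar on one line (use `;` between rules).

S → id | * | X1 A1; A1 → * | X2 Y1 | X1 Y2; X1 → *; X2 → +; Y1 → S X2; Y2 → X1 Y3; Y3 → X2 X1

Introduce a nonterminal for each terminal appearing in a rule of length ≥ 2: X1 → *, X2 → +.
Binarize each right-hand side of length ≥ 3 by chaining fresh nonterminals (Y1, Y2, …): affected rules were A1 → X2 S X2; A1 → X1 X1 X2 X1.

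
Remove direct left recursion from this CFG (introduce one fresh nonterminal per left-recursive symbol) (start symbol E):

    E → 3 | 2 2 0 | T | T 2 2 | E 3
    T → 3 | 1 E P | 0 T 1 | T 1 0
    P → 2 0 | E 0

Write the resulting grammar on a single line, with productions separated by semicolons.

Left recursion appears on E, T.
For E: α = {3}, β = {3, 2 2 0, T, T 2 2}. Rewrite as E → β E' and E' → α E' | ε.
For T: α = {1 0}, β = {3, 1 E P, 0 T 1}. Rewrite as T → β T' and T' → α T' | ε.

E → 3 E' | 2 2 0 E' | T E' | T 2 2 E'; T → 3 T' | 1 E P T' | 0 T 1 T'; P → 2 0 | E 0; E' → 3 E' | ε; T' → 1 0 T' | ε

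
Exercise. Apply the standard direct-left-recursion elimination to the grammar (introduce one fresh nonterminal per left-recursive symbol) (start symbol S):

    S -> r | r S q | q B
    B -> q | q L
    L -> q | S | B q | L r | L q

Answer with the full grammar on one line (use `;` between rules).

S -> r | r S q | q B; B -> q | q L; L -> q L' | S L' | B q L'; L' -> r L' | q L' | ε

Left recursion appears on L.
For L: α = {r, q}, β = {q, S, B q}. Rewrite as L → β L' and L' → α L' | ε.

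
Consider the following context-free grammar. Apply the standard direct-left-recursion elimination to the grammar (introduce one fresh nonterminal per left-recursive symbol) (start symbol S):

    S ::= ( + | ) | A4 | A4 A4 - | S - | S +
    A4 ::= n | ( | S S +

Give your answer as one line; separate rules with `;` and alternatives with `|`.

S ::= ( + S' | ) S' | A4 S' | A4 A4 - S'; A4 ::= n | ( | S S +; S' ::= - S' | + S' | ε

Left recursion appears on S.
For S: α = {-, +}, β = {( +, ), A4, A4 A4 -}. Rewrite as S → β S' and S' → α S' | ε.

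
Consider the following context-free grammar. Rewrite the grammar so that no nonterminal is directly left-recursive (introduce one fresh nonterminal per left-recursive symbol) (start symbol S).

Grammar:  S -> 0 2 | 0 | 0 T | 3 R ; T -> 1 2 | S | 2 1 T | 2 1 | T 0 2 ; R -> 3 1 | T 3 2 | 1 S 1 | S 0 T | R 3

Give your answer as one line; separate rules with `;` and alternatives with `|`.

Left recursion appears on T, R.
For T: α = {0 2}, β = {1 2, S, 2 1 T, 2 1}. Rewrite as T → β T' and T' → α T' | ε.
For R: α = {3}, β = {3 1, T 3 2, 1 S 1, S 0 T}. Rewrite as R → β R' and R' → α R' | ε.

S -> 0 2 | 0 | 0 T | 3 R; T -> 1 2 T' | S T' | 2 1 T T' | 2 1 T'; R -> 3 1 R' | T 3 2 R' | 1 S 1 R' | S 0 T R'; T' -> 0 2 T' | ε; R' -> 3 R' | ε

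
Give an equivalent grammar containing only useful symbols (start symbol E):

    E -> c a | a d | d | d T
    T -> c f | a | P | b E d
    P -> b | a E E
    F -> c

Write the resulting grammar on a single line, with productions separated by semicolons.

E -> c a | a d | d | d T; T -> c f | a | P | b E d; P -> b | a E E

Generating nonterminals: {E, F, P, T}.
Reachable from E after that: {E, P, T}.
Removed useless symbols: {F} and every production mentioning them.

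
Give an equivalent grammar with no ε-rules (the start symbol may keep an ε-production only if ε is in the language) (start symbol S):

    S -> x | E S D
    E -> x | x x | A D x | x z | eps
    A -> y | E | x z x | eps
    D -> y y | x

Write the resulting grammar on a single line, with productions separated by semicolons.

Nullable nonterminals: {A, E}.
ε ∉ L(G), so no ε-production is kept.
Add the nullable-subset variants: S → E S D gives E S D | S D. E → A D x gives A D x | D x.

S -> x | E S D | S D; E -> x | x x | A D x | D x | x z; A -> y | E | x z x; D -> y y | x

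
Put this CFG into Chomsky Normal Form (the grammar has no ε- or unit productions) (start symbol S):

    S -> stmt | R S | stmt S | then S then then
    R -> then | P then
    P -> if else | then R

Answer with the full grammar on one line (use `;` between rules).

S -> stmt | R S | X1 S | X2 Y1; R -> then | P X2; P -> X3 X4 | X2 R; X1 -> stmt; X2 -> then; X3 -> if; X4 -> else; Y1 -> S Y2; Y2 -> X2 X2

Introduce a nonterminal for each terminal appearing in a rule of length ≥ 2: X1 → stmt, X2 → then, X3 → if, X4 → else.
Binarize each right-hand side of length ≥ 3 by chaining fresh nonterminals (Y1, Y2, …): affected rules were S → X2 S X2 X2.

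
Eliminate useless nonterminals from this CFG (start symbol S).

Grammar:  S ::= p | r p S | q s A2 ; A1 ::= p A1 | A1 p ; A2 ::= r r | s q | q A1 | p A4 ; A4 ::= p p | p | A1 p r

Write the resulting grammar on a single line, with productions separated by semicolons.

Generating nonterminals: {A2, A4, S}.
Reachable from S after that: {A2, A4, S}.
Removed useless symbols: {A1} and every production mentioning them.

S ::= p | r p S | q s A2; A2 ::= r r | s q | p A4; A4 ::= p p | p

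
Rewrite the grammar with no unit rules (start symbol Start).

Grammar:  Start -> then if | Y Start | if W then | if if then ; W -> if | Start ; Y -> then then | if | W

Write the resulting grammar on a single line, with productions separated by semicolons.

Start -> then if | Y Start | if W then | if if then; W -> then if | Y Start | if W then | if if then | if; Y -> then if | Y Start | if W then | if if then | if | then then

Unit pairs: W ⇒* {Start}; Y ⇒* {Start, W}.
Replace each nonterminal's rules with the union of the non-unit rules of every nonterminal it unit-derives.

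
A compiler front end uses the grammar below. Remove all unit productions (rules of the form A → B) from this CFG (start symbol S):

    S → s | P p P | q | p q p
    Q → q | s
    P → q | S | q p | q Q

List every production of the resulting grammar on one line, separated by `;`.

S → s | P p P | q | p q p; Q → q | s; P → s | P p P | q | p q p | q p | q Q

Unit pairs: P ⇒* {S}.
Replace each nonterminal's rules with the union of the non-unit rules of every nonterminal it unit-derives.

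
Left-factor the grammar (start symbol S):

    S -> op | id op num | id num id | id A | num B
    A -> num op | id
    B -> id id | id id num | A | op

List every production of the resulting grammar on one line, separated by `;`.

S has alternatives sharing prefix 'id': factor to S → id S' with S' → op num | num id | A.
B has alternatives sharing prefix 'id id': factor to B → id id B' with B' → ε | num.

S -> op | num B | id S'; A -> num op | id; B -> A | op | id id B'; S' -> op num | num id | A; B' -> epsilon | num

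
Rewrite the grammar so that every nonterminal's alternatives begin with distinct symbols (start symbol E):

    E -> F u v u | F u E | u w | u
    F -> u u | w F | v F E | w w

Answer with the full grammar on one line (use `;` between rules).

E -> F u E' | u E''; F -> u u | v F E | w F'; E' -> v u | E; E'' -> w | eps; F' -> F | w

E has alternatives sharing prefix 'F u': factor to E → F u E' with E' → v u | E.
E has alternatives sharing prefix 'u': factor to E → u E'' with E'' → w | ε.
F has alternatives sharing prefix 'w': factor to F → w F' with F' → F | w.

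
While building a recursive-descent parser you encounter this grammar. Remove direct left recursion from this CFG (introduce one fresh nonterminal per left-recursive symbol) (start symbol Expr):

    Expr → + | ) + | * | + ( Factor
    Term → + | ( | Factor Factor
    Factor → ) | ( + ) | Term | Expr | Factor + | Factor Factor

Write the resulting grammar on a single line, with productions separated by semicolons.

Left recursion appears on Factor.
For Factor: α = {+, Factor}, β = {), ( + ), Term, Expr}. Rewrite as Factor → β Factor1 and Factor1 → α Factor1 | ε.

Expr → + | ) + | * | + ( Factor; Term → + | ( | Factor Factor; Factor → ) Factor1 | ( + ) Factor1 | Term Factor1 | Expr Factor1; Factor1 → + Factor1 | Factor Factor1 | ε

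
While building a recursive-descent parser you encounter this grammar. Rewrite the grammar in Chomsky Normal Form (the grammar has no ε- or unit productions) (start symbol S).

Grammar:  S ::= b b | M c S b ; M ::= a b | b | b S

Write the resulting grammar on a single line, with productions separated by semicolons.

S ::= X1 X1 | M Y1; M ::= X3 X1 | b | X1 S; X1 ::= b; X2 ::= c; X3 ::= a; Y1 ::= X2 Y2; Y2 ::= S X1

Introduce a nonterminal for each terminal appearing in a rule of length ≥ 2: X1 → b, X2 → c, X3 → a.
Binarize each right-hand side of length ≥ 3 by chaining fresh nonterminals (Y1, Y2, …): affected rules were S → M X2 S X1.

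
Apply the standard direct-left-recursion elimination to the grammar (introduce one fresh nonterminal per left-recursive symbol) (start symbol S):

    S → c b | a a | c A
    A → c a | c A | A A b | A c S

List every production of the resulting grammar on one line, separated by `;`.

Left recursion appears on A.
For A: α = {A b, c S}, β = {c a, c A}. Rewrite as A → β A' and A' → α A' | ε.

S → c b | a a | c A; A → c a A' | c A A'; A' → A b A' | c S A' | ε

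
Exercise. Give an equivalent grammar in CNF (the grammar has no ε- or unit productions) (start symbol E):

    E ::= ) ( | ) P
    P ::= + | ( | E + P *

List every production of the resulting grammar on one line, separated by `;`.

E ::= X1 X2 | X1 P; P ::= + | ( | E Y1; X1 ::= ); X2 ::= (; X3 ::= +; X4 ::= *; Y1 ::= X3 Y2; Y2 ::= P X4

Introduce a nonterminal for each terminal appearing in a rule of length ≥ 2: X1 → ), X2 → (, X3 → +, X4 → *.
Binarize each right-hand side of length ≥ 3 by chaining fresh nonterminals (Y1, Y2, …): affected rules were P → E X3 P X4.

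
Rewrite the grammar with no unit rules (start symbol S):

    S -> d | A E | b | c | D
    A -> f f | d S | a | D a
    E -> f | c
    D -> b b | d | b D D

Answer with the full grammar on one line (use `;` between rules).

Unit pairs: S ⇒* {D}.
Replace each nonterminal's rules with the union of the non-unit rules of every nonterminal it unit-derives.

S -> b b | d | b D D | A E | b | c; A -> f f | d S | a | D a; E -> f | c; D -> b b | d | b D D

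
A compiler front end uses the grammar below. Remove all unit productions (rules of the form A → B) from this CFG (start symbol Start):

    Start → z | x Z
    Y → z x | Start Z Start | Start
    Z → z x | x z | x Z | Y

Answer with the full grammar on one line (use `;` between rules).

Start → z | x Z; Y → z | x Z | z x | Start Z Start; Z → z x | x z | x Z | z | Start Z Start

Unit pairs: Y ⇒* {Start}; Z ⇒* {Start, Y}.
For each unit pair (A, B), copy every non-unit production of B to A, then drop all unit productions.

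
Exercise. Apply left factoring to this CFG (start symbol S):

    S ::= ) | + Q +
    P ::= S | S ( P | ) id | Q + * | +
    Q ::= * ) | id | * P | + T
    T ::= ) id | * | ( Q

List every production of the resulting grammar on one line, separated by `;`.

S ::= ) | + Q +; P ::= ) id | Q + * | + | S P'; Q ::= id | + T | * Q'; T ::= ) id | * | ( Q; P' ::= ε | ( P; Q' ::= ) | P

P has alternatives sharing prefix 'S': factor to P → S P' with P' → ε | ( P.
Q has alternatives sharing prefix '*': factor to Q → * Q' with Q' → ) | P.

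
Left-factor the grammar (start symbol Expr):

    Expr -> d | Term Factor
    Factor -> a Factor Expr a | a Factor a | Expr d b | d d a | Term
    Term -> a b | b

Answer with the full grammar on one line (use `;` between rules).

Factor has alternatives sharing prefix 'a Factor': factor to Factor → a Factor Factor1 with Factor1 → Expr a | a.

Expr -> d | Term Factor; Factor -> Expr d b | d d a | Term | a Factor Factor1; Term -> a b | b; Factor1 -> Expr a | a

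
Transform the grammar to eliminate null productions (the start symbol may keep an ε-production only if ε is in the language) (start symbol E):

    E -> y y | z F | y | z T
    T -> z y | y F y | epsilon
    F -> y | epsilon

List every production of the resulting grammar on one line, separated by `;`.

The nullable symbols are {F, T}.
ε ∉ L(G), so no ε-production is kept.
For each production, add variants omitting each subset of nullable occurrences: E → z F gives z F | z. T → y F y gives y F y | y y.

E -> y y | z F | z | y | z T; T -> z y | y F y | y y; F -> y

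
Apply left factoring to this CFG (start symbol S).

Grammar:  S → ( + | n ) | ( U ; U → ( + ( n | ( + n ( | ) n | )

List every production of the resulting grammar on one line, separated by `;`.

S has alternatives sharing prefix '(': factor to S → ( S' with S' → + | U.
U has alternatives sharing prefix '( +': factor to U → ( + U' with U' → ( n | n (.
U has alternatives sharing prefix ')': factor to U → ) U'' with U'' → n | ε.

S → n ) | ( S'; U → ( + U' | ) U''; S' → + | U; U' → ( n | n (; U'' → n | ε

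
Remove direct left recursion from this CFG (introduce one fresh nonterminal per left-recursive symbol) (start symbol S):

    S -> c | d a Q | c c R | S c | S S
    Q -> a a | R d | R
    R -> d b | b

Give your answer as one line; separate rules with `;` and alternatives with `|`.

S -> c S' | d a Q S' | c c R S'; Q -> a a | R d | R; R -> d b | b; S' -> c S' | S S' | ε

Left recursion appears on S.
For S: α = {c, S}, β = {c, d a Q, c c R}. Rewrite as S → β S' and S' → α S' | ε.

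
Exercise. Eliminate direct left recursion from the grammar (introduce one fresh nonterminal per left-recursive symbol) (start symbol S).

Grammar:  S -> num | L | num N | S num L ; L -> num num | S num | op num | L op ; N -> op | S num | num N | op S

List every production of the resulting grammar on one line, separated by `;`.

S -> num S' | L S' | num N S'; L -> num num L' | S num L' | op num L'; N -> op | S num | num N | op S; S' -> num L S' | ε; L' -> op L' | ε

Left recursion appears on S, L.
For S: α = {num L}, β = {num, L, num N}. Rewrite as S → β S' and S' → α S' | ε.
For L: α = {op}, β = {num num, S num, op num}. Rewrite as L → β L' and L' → α L' | ε.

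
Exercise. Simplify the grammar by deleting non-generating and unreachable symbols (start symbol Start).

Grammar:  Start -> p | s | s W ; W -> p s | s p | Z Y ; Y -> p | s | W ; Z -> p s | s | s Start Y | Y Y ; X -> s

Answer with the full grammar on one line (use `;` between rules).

Start -> p | s | s W; W -> p s | s p | Z Y; Y -> p | s | W; Z -> p s | s | s Start Y | Y Y

Generating nonterminals: {Start, W, X, Y, Z}.
Reachable from Start after that: {Start, W, Y, Z}.
Removed useless symbols: {X} and every production mentioning them.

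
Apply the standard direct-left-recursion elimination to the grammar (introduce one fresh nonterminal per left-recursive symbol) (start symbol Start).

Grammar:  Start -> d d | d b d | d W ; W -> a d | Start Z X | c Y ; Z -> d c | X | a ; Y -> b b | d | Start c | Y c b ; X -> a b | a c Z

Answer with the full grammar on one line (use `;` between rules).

Start -> d d | d b d | d W; W -> a d | Start Z X | c Y; Z -> d c | X | a; Y -> b b Y1 | d Y1 | Start c Y1; X -> a b | a c Z; Y1 -> c b Y1 | ε

Directly left-recursive nonterminal: Y.
For Y: α = {c b}, β = {b b, d, Start c}. Rewrite as Y → β Y1 and Y1 → α Y1 | ε.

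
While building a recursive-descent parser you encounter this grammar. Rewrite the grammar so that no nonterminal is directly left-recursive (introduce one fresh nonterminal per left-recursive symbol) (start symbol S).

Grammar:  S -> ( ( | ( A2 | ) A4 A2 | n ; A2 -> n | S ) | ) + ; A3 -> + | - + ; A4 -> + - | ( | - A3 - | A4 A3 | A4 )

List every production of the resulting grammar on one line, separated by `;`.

S -> ( ( | ( A2 | ) A4 A2 | n; A2 -> n | S ) | ) +; A3 -> + | - +; A4 -> + - A4' | ( A4' | - A3 - A4'; A4' -> A3 A4' | ) A4' | ε

Left recursion appears on A4.
For A4: α = {A3, )}, β = {+ -, (, - A3 -}. Rewrite as A4 → β A4' and A4' → α A4' | ε.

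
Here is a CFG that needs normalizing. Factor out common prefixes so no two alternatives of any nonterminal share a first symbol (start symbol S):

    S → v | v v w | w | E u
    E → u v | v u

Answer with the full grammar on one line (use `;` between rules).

S → w | E u | v S'; E → u v | v u; S' → ε | v w

S has alternatives sharing prefix 'v': factor to S → v S' with S' → ε | v w.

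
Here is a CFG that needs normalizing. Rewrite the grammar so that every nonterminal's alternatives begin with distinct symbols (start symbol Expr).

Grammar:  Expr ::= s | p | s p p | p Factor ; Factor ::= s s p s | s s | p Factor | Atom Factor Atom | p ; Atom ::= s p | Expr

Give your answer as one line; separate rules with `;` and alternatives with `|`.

Expr ::= s Expr1 | p Expr2; Factor ::= Atom Factor Atom | s s Factor1 | p Factor2; Atom ::= s p | Expr; Expr1 ::= ε | p p; Expr2 ::= ε | Factor; Factor1 ::= p s | ε; Factor2 ::= Factor | ε

Expr has alternatives sharing prefix 's': factor to Expr → s Expr1 with Expr1 → ε | p p.
Expr has alternatives sharing prefix 'p': factor to Expr → p Expr2 with Expr2 → ε | Factor.
Factor has alternatives sharing prefix 's s': factor to Factor → s s Factor1 with Factor1 → p s | ε.
Factor has alternatives sharing prefix 'p': factor to Factor → p Factor2 with Factor2 → Factor | ε.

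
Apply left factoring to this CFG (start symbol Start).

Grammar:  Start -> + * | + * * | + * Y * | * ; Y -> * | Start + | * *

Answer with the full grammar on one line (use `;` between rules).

Start -> * | + * Start1; Y -> Start + | * Y1; Start1 -> epsilon | * | Y *; Y1 -> epsilon | *

Start has alternatives sharing prefix '+ *': factor to Start → + * Start1 with Start1 → ε | * | Y *.
Y has alternatives sharing prefix '*': factor to Y → * Y1 with Y1 → ε | *.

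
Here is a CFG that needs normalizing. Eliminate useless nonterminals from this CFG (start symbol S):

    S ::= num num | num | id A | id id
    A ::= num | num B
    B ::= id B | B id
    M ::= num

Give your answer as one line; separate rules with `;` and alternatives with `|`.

S ::= num num | num | id A | id id; A ::= num

Generating nonterminals: {A, M, S}.
Reachable from S after that: {A, S}.
Removed useless symbols: {B, M} and every production mentioning them.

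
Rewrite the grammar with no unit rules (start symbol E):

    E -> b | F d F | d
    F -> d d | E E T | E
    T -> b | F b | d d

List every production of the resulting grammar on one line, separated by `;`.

Unit pairs: F ⇒* {E}.
For each unit pair (A, B), copy every non-unit production of B to A, then drop all unit productions.

E -> b | F d F | d; F -> b | F d F | d | d d | E E T; T -> b | F b | d d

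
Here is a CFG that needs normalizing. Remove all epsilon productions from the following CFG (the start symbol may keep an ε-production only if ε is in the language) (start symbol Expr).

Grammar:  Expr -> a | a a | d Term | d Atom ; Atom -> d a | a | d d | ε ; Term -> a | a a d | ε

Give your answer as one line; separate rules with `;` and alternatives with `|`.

Expr -> a | a a | d Term | d | d Atom; Atom -> d a | a | d d; Term -> a | a a d

The nullable symbols are {Atom, Term}.
ε ∉ L(G), so no ε-production is kept.
Add the nullable-subset variants: Expr → d Term gives d Term | d.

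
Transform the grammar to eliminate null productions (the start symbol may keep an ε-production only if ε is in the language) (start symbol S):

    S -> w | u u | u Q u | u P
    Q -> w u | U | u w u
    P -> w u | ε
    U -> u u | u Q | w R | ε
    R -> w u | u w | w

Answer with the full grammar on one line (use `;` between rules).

S -> w | u u | u Q u | u P | u; Q -> w u | U | u w u; P -> w u; U -> u u | u Q | u | w R; R -> w u | u w | w

Nullable nonterminals: {P, Q, U}.
ε ∉ L(G), so no ε-production is kept.
Add the nullable-subset variants: S → u P gives u P | u. U → u Q gives u Q | u.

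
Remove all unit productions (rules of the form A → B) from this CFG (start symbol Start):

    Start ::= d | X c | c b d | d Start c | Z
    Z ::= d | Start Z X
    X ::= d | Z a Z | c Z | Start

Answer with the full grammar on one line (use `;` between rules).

Unit pairs: Start ⇒* {Z}; X ⇒* {Start, Z}.
Replace each nonterminal's rules with the union of the non-unit rules of every nonterminal it unit-derives.

Start ::= d | Start Z X | X c | c b d | d Start c; Z ::= d | Start Z X; X ::= d | Start Z X | X c | c b d | d Start c | Z a Z | c Z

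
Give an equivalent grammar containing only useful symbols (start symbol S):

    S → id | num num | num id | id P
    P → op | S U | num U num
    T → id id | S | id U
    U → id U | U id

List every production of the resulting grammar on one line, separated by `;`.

Generating nonterminals: {P, S, T}.
Reachable from S after that: {P, S}.
Removed useless symbols: {T, U} and every production mentioning them.

S → id | num num | num id | id P; P → op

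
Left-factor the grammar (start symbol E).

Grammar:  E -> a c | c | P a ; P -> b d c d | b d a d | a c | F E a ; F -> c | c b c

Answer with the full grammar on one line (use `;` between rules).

P has alternatives sharing prefix 'b d': factor to P → b d P' with P' → c d | a d.
F has alternatives sharing prefix 'c': factor to F → c F' with F' → ε | b c.

E -> a c | c | P a; P -> a c | F E a | b d P'; F -> c F'; P' -> c d | a d; F' -> eps | b c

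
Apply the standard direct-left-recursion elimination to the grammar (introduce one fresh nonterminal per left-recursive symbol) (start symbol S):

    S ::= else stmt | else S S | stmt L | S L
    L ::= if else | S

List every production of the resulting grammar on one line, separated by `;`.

Directly left-recursive nonterminal: S.
For S: α = {L}, β = {else stmt, else S S, stmt L}. Rewrite as S → β S' and S' → α S' | ε.

S ::= else stmt S' | else S S S' | stmt L S'; L ::= if else | S; S' ::= L S' | ε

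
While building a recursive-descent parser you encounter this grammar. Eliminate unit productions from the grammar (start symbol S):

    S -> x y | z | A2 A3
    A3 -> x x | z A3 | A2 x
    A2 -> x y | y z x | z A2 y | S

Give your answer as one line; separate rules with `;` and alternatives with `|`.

Unit pairs: A2 ⇒* {S}.
Replace each nonterminal's rules with the union of the non-unit rules of every nonterminal it unit-derives.

S -> x y | z | A2 A3; A3 -> x x | z A3 | A2 x; A2 -> x y | y z x | z A2 y | z | A2 A3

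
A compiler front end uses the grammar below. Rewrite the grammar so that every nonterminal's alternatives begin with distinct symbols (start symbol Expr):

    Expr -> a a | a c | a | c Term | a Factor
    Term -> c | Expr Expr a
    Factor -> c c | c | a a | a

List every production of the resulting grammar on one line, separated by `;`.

Expr has alternatives sharing prefix 'a': factor to Expr → a Expr1 with Expr1 → a | c | ε | Factor.
Factor has alternatives sharing prefix 'c': factor to Factor → c Factor1 with Factor1 → c | ε.
Factor has alternatives sharing prefix 'a': factor to Factor → a Factor2 with Factor2 → a | ε.

Expr -> c Term | a Expr1; Term -> c | Expr Expr a; Factor -> c Factor1 | a Factor2; Expr1 -> a | c | epsilon | Factor; Factor1 -> c | epsilon; Factor2 -> a | epsilon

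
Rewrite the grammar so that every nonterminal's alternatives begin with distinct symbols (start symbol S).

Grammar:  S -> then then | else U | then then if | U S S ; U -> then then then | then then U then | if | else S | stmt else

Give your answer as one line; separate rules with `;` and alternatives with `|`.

S -> else U | U S S | then then S'; U -> if | else S | stmt else | then then U'; S' -> ε | if; U' -> then | U then

S has alternatives sharing prefix 'then then': factor to S → then then S' with S' → ε | if.
U has alternatives sharing prefix 'then then': factor to U → then then U' with U' → then | U then.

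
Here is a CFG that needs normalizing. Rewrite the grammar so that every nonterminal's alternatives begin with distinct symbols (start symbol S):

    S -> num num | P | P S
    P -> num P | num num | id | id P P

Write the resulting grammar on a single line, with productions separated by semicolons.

S -> num num | P S'; P -> num P' | id P''; S' -> epsilon | S; P' -> P | num; P'' -> epsilon | P P

S has alternatives sharing prefix 'P': factor to S → P S' with S' → ε | S.
P has alternatives sharing prefix 'num': factor to P → num P' with P' → P | num.
P has alternatives sharing prefix 'id': factor to P → id P'' with P'' → ε | P P.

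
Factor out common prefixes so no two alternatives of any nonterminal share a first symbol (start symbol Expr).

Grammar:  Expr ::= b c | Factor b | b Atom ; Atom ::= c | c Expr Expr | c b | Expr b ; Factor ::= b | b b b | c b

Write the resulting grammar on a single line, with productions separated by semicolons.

Expr ::= Factor b | b Expr1; Atom ::= Expr b | c Atom1; Factor ::= c b | b Factor1; Expr1 ::= c | Atom; Atom1 ::= ε | Expr Expr | b; Factor1 ::= ε | b b

Expr has alternatives sharing prefix 'b': factor to Expr → b Expr1 with Expr1 → c | Atom.
Atom has alternatives sharing prefix 'c': factor to Atom → c Atom1 with Atom1 → ε | Expr Expr | b.
Factor has alternatives sharing prefix 'b': factor to Factor → b Factor1 with Factor1 → ε | b b.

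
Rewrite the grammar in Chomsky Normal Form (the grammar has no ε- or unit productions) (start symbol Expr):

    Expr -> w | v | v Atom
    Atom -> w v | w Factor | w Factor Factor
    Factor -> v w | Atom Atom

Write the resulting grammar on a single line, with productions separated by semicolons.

Expr -> w | v | X1 Atom; Atom -> X2 X1 | X2 Factor | X2 Y1; Factor -> X1 X2 | Atom Atom; X1 -> v; X2 -> w; Y1 -> Factor Factor

Introduce a nonterminal for each terminal appearing in a rule of length ≥ 2: X1 → v, X2 → w.
Binarize each right-hand side of length ≥ 3 by chaining fresh nonterminals (Y1, Y2, …): affected rules were Atom → X2 Factor Factor.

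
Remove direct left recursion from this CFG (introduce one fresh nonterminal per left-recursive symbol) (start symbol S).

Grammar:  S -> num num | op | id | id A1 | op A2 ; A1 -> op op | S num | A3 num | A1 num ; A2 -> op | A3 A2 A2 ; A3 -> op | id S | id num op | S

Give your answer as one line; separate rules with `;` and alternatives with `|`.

S -> num num | op | id | id A1 | op A2; A1 -> op op A1' | S num A1' | A3 num A1'; A2 -> op | A3 A2 A2; A3 -> op | id S | id num op | S; A1' -> num A1' | ε

A1 is directly left-recursive.
For A1: α = {num}, β = {op op, S num, A3 num}. Rewrite as A1 → β A1' and A1' → α A1' | ε.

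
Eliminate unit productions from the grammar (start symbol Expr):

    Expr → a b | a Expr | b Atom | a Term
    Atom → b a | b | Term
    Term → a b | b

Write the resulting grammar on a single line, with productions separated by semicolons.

Expr → a b | a Expr | b Atom | a Term; Atom → a b | b | b a; Term → a b | b

Unit pairs: Atom ⇒* {Term}.
Replace each nonterminal's rules with the union of the non-unit rules of every nonterminal it unit-derives.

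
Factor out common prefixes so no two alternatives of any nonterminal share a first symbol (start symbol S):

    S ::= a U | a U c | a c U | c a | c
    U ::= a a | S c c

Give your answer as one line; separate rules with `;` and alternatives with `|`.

S ::= a S' | c S''; U ::= a a | S c c; S' ::= c U | U S'''; S'' ::= a | epsilon; S''' ::= epsilon | c

S has alternatives sharing prefix 'a': factor to S → a S' with S' → U | U c | c U.
S has alternatives sharing prefix 'c': factor to S → c S'' with S'' → a | ε.
S' has alternatives sharing prefix 'U': factor to S' → U S''' with S''' → ε | c.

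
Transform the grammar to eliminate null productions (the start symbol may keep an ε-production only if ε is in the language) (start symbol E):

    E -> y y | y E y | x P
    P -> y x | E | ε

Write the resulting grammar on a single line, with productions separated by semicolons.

E -> y y | y E y | x P | x; P -> y x | E

Nullable nonterminals: {P}.
ε ∉ L(G), so no ε-production is kept.
Add the nullable-subset variants: E → x P gives x P | x.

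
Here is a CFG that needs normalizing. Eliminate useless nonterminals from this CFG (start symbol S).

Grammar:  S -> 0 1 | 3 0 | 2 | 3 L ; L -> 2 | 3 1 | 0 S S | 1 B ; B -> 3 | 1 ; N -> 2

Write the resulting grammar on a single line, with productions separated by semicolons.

Generating nonterminals: {B, L, N, S}.
Reachable from S after that: {B, L, S}.
Removed useless symbols: {N} and every production mentioning them.

S -> 0 1 | 3 0 | 2 | 3 L; L -> 2 | 3 1 | 0 S S | 1 B; B -> 3 | 1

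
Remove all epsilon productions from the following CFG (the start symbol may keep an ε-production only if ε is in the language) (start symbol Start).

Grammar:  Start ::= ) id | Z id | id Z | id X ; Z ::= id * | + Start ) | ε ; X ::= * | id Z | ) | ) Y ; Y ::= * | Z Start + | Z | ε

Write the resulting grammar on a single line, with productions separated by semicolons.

Start ::= ) id | Z id | id | id Z | id X; Z ::= id * | + Start ); X ::= * | id Z | id | ) | ) Y; Y ::= * | Z Start + | Start + | Z

The nullable symbols are {Y, Z}.
ε ∉ L(G), so no ε-production is kept.
For each production, add variants omitting each subset of nullable occurrences: Start → Z id gives Z id | id. X → id Z gives id Z | id. Y → Z Start + gives Z Start + | Start +.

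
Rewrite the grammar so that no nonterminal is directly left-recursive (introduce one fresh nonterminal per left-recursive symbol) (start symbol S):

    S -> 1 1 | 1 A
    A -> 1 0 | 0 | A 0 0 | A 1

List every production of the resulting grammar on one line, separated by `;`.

Directly left-recursive nonterminal: A.
For A: α = {0 0, 1}, β = {1 0, 0}. Rewrite as A → β A' and A' → α A' | ε.

S -> 1 1 | 1 A; A -> 1 0 A' | 0 A'; A' -> 0 0 A' | 1 A' | ε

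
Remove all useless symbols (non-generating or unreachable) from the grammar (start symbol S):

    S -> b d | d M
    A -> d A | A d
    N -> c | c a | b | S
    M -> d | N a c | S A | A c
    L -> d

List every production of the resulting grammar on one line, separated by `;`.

Generating nonterminals: {L, M, N, S}.
Reachable from S after that: {M, N, S}.
Removed useless symbols: {A, L} and every production mentioning them.

S -> b d | d M; N -> c | c a | b | S; M -> d | N a c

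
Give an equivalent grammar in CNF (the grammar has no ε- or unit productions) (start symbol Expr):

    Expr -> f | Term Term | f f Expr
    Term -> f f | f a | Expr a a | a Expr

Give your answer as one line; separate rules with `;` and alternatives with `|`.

Introduce a nonterminal for each terminal appearing in a rule of length ≥ 2: X1 → f, X2 → a.
Binarize each right-hand side of length ≥ 3 by chaining fresh nonterminals (Y1, Y2, …): affected rules were Expr → X1 X1 Expr; Term → Expr X2 X2.

Expr -> f | Term Term | X1 Y1; Term -> X1 X1 | X1 X2 | Expr Y2 | X2 Expr; X1 -> f; X2 -> a; Y1 -> X1 Expr; Y2 -> X2 X2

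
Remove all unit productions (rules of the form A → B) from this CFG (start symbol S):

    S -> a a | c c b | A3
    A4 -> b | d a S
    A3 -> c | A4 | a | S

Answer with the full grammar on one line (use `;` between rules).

Unit pairs: A3 ⇒* {A4, S}; S ⇒* {A3, A4}.
Replace each nonterminal's rules with the union of the non-unit rules of every nonterminal it unit-derives.

S -> b | d a S | a a | c c b | c | a; A4 -> b | d a S; A3 -> b | d a S | a a | c c b | c | a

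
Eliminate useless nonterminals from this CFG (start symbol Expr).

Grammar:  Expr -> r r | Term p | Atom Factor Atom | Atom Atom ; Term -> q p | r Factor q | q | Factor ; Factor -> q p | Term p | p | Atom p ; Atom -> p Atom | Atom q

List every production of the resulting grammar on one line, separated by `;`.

Generating nonterminals: {Expr, Factor, Term}.
Reachable from Expr after that: {Expr, Factor, Term}.
Removed useless symbols: {Atom} and every production mentioning them.

Expr -> r r | Term p; Term -> q p | r Factor q | q | Factor; Factor -> q p | Term p | p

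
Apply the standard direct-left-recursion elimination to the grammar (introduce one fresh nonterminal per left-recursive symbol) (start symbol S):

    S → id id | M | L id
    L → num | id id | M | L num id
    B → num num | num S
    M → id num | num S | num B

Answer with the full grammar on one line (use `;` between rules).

S → id id | M | L id; L → num L' | id id L' | M L'; B → num num | num S; M → id num | num S | num B; L' → num id L' | ε

Left recursion appears on L.
For L: α = {num id}, β = {num, id id, M}. Rewrite as L → β L' and L' → α L' | ε.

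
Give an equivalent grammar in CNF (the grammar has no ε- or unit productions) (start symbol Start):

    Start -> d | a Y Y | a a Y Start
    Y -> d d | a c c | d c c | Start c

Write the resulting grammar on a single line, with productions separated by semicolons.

Start -> d | X1 Y1 | X1 Y2; Y -> X2 X2 | X1 Y4 | X2 Y5 | Start X3; X1 -> a; X2 -> d; X3 -> c; Y1 -> Y Y; Y2 -> X1 Y3; Y3 -> Y Start; Y4 -> X3 X3; Y5 -> X3 X3

Introduce a nonterminal for each terminal appearing in a rule of length ≥ 2: X1 → a, X2 → d, X3 → c.
Binarize each right-hand side of length ≥ 3 by chaining fresh nonterminals (Y1, Y2, …): affected rules were Start → X1 Y Y; Start → X1 X1 Y Start; Y → X1 X3 X3; Y → X2 X3 X3.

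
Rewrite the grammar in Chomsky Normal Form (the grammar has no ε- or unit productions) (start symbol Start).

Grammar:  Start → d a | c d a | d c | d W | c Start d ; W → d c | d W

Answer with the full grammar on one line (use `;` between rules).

Introduce a nonterminal for each terminal appearing in a rule of length ≥ 2: X1 → d, X2 → a, X3 → c.
Binarize each right-hand side of length ≥ 3 by chaining fresh nonterminals (Y1, Y2, …): affected rules were Start → X3 X1 X2; Start → X3 Start X1.

Start → X1 X2 | X3 Y1 | X1 X3 | X1 W | X3 Y2; W → X1 X3 | X1 W; X1 → d; X2 → a; X3 → c; Y1 → X1 X2; Y2 → Start X1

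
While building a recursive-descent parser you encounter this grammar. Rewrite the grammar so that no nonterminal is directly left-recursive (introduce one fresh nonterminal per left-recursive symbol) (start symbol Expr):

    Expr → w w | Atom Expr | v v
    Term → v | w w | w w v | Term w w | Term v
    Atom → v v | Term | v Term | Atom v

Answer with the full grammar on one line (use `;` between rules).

Term, Atom are directly left-recursive.
For Term: α = {w w, v}, β = {v, w w, w w v}. Rewrite as Term → β Term1 and Term1 → α Term1 | ε.
For Atom: α = {v}, β = {v v, Term, v Term}. Rewrite as Atom → β Atom1 and Atom1 → α Atom1 | ε.

Expr → w w | Atom Expr | v v; Term → v Term1 | w w Term1 | w w v Term1; Atom → v v Atom1 | Term Atom1 | v Term Atom1; Term1 → w w Term1 | v Term1 | epsilon; Atom1 → v Atom1 | epsilon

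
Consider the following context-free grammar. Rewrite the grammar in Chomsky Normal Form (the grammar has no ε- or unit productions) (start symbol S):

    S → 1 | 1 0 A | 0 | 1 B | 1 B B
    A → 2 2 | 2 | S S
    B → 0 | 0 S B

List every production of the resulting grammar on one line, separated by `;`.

S → 1 | X1 Y1 | 0 | X1 B | X1 Y2; A → X3 X3 | 2 | S S; B → 0 | X2 Y3; X1 → 1; X2 → 0; X3 → 2; Y1 → X2 A; Y2 → B B; Y3 → S B

Introduce a nonterminal for each terminal appearing in a rule of length ≥ 2: X1 → 1, X2 → 0, X3 → 2.
Binarize each right-hand side of length ≥ 3 by chaining fresh nonterminals (Y1, Y2, …): affected rules were S → X1 X2 A; S → X1 B B; B → X2 S B.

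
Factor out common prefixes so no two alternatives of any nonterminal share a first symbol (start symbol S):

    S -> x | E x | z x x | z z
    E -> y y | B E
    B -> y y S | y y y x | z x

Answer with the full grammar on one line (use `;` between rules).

S -> x | E x | z S'; E -> y y | B E; B -> z x | y y B'; S' -> x x | z; B' -> S | y x

S has alternatives sharing prefix 'z': factor to S → z S' with S' → x x | z.
B has alternatives sharing prefix 'y y': factor to B → y y B' with B' → S | y x.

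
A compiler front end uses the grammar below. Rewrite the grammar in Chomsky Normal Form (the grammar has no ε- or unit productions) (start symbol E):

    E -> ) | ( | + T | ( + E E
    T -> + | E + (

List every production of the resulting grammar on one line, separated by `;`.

E -> ) | ( | X1 T | X2 Y1; T -> + | E Y3; X1 -> +; X2 -> (; Y1 -> X1 Y2; Y2 -> E E; Y3 -> X1 X2

Introduce a nonterminal for each terminal appearing in a rule of length ≥ 2: X1 → +, X2 → (.
Binarize each right-hand side of length ≥ 3 by chaining fresh nonterminals (Y1, Y2, …): affected rules were E → X2 X1 E E; T → E X1 X2.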